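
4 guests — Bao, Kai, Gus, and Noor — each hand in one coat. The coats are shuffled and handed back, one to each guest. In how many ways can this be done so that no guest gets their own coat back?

This is the derangement count D_4: permutations of 4 items with no fixed point.
By inclusion–exclusion this is Σ_{j=0}^{4} (−1)^j C(4,j)·(4−j)!.
Computing: 24 − 24 + 12 − 4 + 1 = 9.

9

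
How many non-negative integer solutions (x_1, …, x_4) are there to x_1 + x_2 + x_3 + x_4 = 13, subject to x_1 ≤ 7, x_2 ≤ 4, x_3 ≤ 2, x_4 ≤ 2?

10

By stars and bars, unrestricted non-negative solutions to x_1+…+x_4 = 13 number C(13+3,3) = 560.
Subtract solutions that violate a single cap (substitute x_i' = x_i − (cap_i+1)): x_1 ≥ 8 gives C(8,3) = 56; x_2 ≥ 5 gives C(11,3) = 165; x_3 ≥ 3 gives C(13,3) = 286; x_4 ≥ 3 gives C(13,3) = 286. Together 793.
Add back pairs where two caps are both exceeded: 1 + 10 + 10 + 56 + 56 + 120 = 253.
Subtract triples: 0 + 0 + 0 + 10 = 10.
By inclusion–exclusion the count is 560 − 793 + 253 − 10 = 10.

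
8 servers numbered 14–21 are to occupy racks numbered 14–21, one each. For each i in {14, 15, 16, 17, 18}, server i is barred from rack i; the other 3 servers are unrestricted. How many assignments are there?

Let Aᵢ (for 14 ≤ i ≤ 18) be the placements that put server i in its forbidden rack. Any j of these fix j positions, leaving (8−j)! ways to fill the rest, and there are C(5,j) ways to pick which j.
By inclusion–exclusion, the number of valid placements is Σ_{j=0}^{5} (−1)^j C(5,j)·(8−j)!.
Computing: 40320 − 25200 + 7200 − 1200 + 120 − 6 = 21234.

21234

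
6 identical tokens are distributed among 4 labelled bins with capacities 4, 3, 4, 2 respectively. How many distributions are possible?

46

Ignoring the caps, the number of non-negative solutions to x_1+…+x_4 = 6 is C(9,3) = 84.
Subtract solutions that violate a single cap (substitute x_i' = x_i − (cap_i+1)): x_1 ≥ 5 gives C(4,3) = 4; x_2 ≥ 4 gives C(5,3) = 10; x_3 ≥ 5 gives C(4,3) = 4; x_4 ≥ 3 gives C(6,3) = 20. Together 38.
No two caps can be exceeded simultaneously, so the pair terms are all 0.
By inclusion–exclusion the count is 84 − 38 + 0 = 46.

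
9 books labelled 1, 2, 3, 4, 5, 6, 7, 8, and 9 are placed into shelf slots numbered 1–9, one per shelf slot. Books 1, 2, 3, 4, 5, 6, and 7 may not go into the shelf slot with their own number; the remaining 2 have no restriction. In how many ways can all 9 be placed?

Let Aᵢ (for 1 ≤ i ≤ 7) be the placements that put book i in its forbidden shelf slot. Any j of these fix j positions, leaving (9−j)! ways to fill the rest, and there are C(7,j) ways to pick which j.
By inclusion–exclusion, the number of valid placements is Σ_{j=0}^{7} (−1)^j C(7,j)·(9−j)!.
Computing: 362880 − 282240 + 105840 − 25200 + 4200 − 504 + 42 − 2 = 165016.

165016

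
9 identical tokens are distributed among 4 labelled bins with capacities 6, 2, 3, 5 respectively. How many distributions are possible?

61

Without the upper bounds there are C(12,3) = 220 ways to split 9 among 4 bins.
Subtract solutions that violate a single cap (substitute x_i' = x_i − (cap_i+1)): x_1 ≥ 7 gives C(5,3) = 10; x_2 ≥ 3 gives C(9,3) = 84; x_3 ≥ 4 gives C(8,3) = 56; x_4 ≥ 6 gives C(6,3) = 20. Together 170.
Add back pairs where two caps are both exceeded: 0 + 0 + 0 + 10 + 1 + 0 = 11.
By inclusion–exclusion the count is 220 − 170 + 11 = 61.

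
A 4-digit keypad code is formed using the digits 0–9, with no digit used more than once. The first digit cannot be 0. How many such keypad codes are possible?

The first digit has 10−1 = 9 choices (anything except 0).
The remaining 3 digits are filled from the other 9 symbols without repetition: 9 × 8 × 7 = 504.
Total: 9 × 504 = 4536.

4536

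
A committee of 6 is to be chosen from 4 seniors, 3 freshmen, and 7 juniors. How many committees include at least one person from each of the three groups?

2331

With no constraint there are C(14,6) = 3003 possible selections.
Selections missing a whole group: no seniors → C(10,6) = 210; no freshmen → C(11,6) = 462; no juniors → C(7,6) = 7.
Add back selections omitting two groups (i.e. drawn from a single group): C(4,6) + C(3,6) + C(7,6) = 7.
By inclusion–exclusion: 3003 − 679 + 7 = 2331.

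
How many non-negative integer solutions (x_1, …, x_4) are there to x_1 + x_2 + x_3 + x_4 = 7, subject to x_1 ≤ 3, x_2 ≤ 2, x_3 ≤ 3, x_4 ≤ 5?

43

Ignoring the caps, the number of non-negative solutions to x_1+…+x_4 = 7 is C(10,3) = 120.
Subtract solutions that violate a single cap (substitute x_i' = x_i − (cap_i+1)): x_1 ≥ 4 gives C(6,3) = 20; x_2 ≥ 3 gives C(7,3) = 35; x_3 ≥ 4 gives C(6,3) = 20; x_4 ≥ 6 gives C(4,3) = 4. Together 79.
Add back pairs where two caps are both exceeded: 1 + 0 + 0 + 1 + 0 + 0 = 2.
By inclusion–exclusion the count is 120 − 79 + 2 = 43.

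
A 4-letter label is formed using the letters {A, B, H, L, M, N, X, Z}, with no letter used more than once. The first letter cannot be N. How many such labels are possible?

1470

The first letter has 8−1 = 7 choices (anything except N).
The remaining 3 letters are filled from the other 7 symbols without repetition: 7 × 6 × 5 = 210.
Total: 7 × 210 = 1470.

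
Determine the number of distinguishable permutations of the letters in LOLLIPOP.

The 8 letters of LOLLIPOP have repeats: L appearing 3 times, O appearing twice, and P appearing twice.
The number of distinct arrangements is 8!/(3!·2!·2!) = 40320/24 = 1680.

1680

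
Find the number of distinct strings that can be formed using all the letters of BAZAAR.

120

BAZAAR has 6 letters with A appearing 3 times.
The number of distinct arrangements is 6!/(3!) = 720/6 = 120.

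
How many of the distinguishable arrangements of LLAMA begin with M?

Fix M in the first position and arrange the remaining 4 letters.
Those 4 letters have A appearing twice and L appearing twice, giving (4)!/(2!·2!) = 6.

6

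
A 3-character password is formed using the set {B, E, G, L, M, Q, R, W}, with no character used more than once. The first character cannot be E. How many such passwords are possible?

The first character has 8−1 = 7 choices (anything except E).
The remaining 2 characters are filled from the other 7 symbols without repetition: 7 × 6 = 42.
Total: 7 × 42 = 294.

294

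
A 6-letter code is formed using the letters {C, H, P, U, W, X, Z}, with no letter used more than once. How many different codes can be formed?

This is a permutation of 6 out of 7: P(7,6) = 7!/1!.
That product is 7 × 6 × 5 × 4 × 3 × 2 = 5040.

5040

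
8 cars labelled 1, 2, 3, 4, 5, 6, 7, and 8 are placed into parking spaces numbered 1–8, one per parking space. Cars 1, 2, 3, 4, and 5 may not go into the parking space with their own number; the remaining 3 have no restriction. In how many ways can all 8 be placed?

Let Aᵢ (for 1 ≤ i ≤ 5) be the placements that put car i in its forbidden parking space. Any j of these fix j positions, leaving (8−j)! ways to fill the rest, and there are C(5,j) ways to pick which j.
By inclusion–exclusion, the number of valid placements is Σ_{j=0}^{5} (−1)^j C(5,j)·(8−j)!.
Computing: 40320 − 25200 + 7200 − 1200 + 120 − 6 = 21234.

21234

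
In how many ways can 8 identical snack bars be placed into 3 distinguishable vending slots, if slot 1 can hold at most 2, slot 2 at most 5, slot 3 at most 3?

Ignoring the caps, the number of non-negative solutions to x_1+…+x_3 = 8 is C(10,2) = 45.
Subtract solutions that violate a single cap (substitute x_i' = x_i − (cap_i+1)): x_1 ≥ 3 gives C(7,2) = 21; x_2 ≥ 6 gives C(4,2) = 6; x_3 ≥ 4 gives C(6,2) = 15. Together 42.
Add back pairs where two caps are both exceeded: 0 + 3 + 0 = 3.
By inclusion–exclusion the count is 45 − 42 + 3 = 6.

6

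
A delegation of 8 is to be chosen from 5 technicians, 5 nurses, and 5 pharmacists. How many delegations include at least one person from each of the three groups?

Unrestricted: C(15,8) = 6435 ways to pick any 8 of the 15.
Selections missing a whole group: no technicians → C(10,8) = 45; no nurses → C(10,8) = 45; no pharmacists → C(10,8) = 45.
Add back selections omitting two groups (i.e. drawn from a single group): C(5,8) + C(5,8) + C(5,8) = 0.
By inclusion–exclusion: 6435 − 135 + 0 = 6300.

6300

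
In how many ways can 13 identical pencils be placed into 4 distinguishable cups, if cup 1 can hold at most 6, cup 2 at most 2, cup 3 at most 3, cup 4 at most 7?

42

Without the upper bounds there are C(16,3) = 560 ways to split 13 among 4 cups.
Subtract solutions that violate a single cap (substitute x_i' = x_i − (cap_i+1)): x_1 ≥ 7 gives C(9,3) = 84; x_2 ≥ 3 gives C(13,3) = 286; x_3 ≥ 4 gives C(12,3) = 220; x_4 ≥ 8 gives C(8,3) = 56. Together 646.
Add back pairs where two caps are both exceeded: 20 + 10 + 0 + 84 + 10 + 4 = 128.
By inclusion–exclusion the count is 560 − 646 + 128 = 42.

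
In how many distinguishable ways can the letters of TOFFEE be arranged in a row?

TOFFEE has 6 letters with E appearing twice and F appearing twice.
Dividing 6! = 720 by 2!·2! = 4 for the repeated letters gives 180.

180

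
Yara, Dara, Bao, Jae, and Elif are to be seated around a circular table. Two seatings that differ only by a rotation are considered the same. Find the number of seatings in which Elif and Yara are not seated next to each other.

12

Without the restriction there are (4)! = 24 seatings.
Those with Elif next to Yara: fuse the pair into one unit and seat 4 units around a circle — 2·(3)! = 12.
Subtracting, 24 − 12 = 12.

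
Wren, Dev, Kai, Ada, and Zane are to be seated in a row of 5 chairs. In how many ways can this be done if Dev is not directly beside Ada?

Of the 5! = 120 arrangements, those with Dev and Ada adjacent number 2 × 4! = 48 (treat the pair as a block with 2 internal orders).
Complementary counting: 120 − 48 = 72.

72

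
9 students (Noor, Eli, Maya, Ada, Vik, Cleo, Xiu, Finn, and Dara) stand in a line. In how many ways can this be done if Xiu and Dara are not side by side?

There are 9! = 362880 arrangements in all. If Xiu and Dara are adjacent, merging them into one block gives 2·(8)! = 80640 arrangements.
So 362880 − 80640 = 282240 arrangements keep them apart.

282240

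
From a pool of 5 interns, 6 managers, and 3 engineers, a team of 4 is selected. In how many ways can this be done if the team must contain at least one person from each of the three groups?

495

Total 4-person selections from all 14: C(14,4) = 1001.
Selections missing a whole group: no interns → C(9,4) = 126; no managers → C(8,4) = 70; no engineers → C(11,4) = 330.
Add back selections omitting two groups (i.e. drawn from a single group): C(5,4) + C(6,4) + C(3,4) = 20.
By inclusion–exclusion: 1001 − 526 + 20 = 495.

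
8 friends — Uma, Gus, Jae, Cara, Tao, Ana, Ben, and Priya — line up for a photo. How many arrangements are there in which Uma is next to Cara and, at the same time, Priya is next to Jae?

2880

Treat {Uma,Cara} as one block (2 orders) and {Priya,Jae} as another (2 orders).
That leaves 6 units to arrange: 2 × 2 × 6! = 4 × 720 = 2880.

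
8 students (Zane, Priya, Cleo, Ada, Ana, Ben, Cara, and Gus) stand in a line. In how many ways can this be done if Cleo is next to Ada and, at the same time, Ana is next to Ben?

Treat {Cleo,Ada} as one block (2 orders) and {Ana,Ben} as another (2 orders).
That leaves 6 units to arrange: 2 × 2 × 6! = 4 × 720 = 2880.

2880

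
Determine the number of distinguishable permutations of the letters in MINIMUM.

MINIMUM has 7 letters with I appearing twice and M appearing 3 times.
So there are 7! / (3!·2!) = 420 distinguishable arrangements.

420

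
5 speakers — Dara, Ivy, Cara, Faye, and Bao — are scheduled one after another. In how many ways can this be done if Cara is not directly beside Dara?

Of the 5! = 120 arrangements, those with Cara and Dara adjacent number 2 × 4! = 48 (treat the pair as a block with 2 internal orders).
So 120 − 48 = 72 arrangements keep them apart.

72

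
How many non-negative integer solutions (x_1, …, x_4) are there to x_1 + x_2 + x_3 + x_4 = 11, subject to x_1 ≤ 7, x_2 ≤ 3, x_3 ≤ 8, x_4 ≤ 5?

162

Without the upper bounds there are C(14,3) = 364 ways to split 11 among 4 variables.
Subtract solutions that violate a single cap (substitute x_i' = x_i − (cap_i+1)): x_1 ≥ 8 gives C(6,3) = 20; x_2 ≥ 4 gives C(10,3) = 120; x_3 ≥ 9 gives C(5,3) = 10; x_4 ≥ 6 gives C(8,3) = 56. Together 206.
Add back pairs where two caps are both exceeded: 0 + 0 + 0 + 0 + 4 + 0 = 4.
By inclusion–exclusion the count is 364 − 206 + 4 = 162.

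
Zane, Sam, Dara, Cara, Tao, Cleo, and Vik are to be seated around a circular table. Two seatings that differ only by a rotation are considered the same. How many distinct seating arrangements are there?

Around a circle, 7 distinct people have 7!/7 = (6)! = 720 rotationally distinct seatings.

720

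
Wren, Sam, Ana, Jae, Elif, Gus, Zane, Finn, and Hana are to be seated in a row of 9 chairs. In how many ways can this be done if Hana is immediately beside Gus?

80640

Place the 7 others and the Hana-Gus pair as 8 objects in a line; the pair has 2 internal arrangements.
So the count is 2·(8)! = 80640.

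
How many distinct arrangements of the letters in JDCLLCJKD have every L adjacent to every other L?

Treat the 2 copies of L as a single block. The multiset to arrange is then {LL, C, C, D, D, J, J, K}, 8 items in all.
That gives (8)!/(2!·2!·2!) = 5040 arrangements.

5040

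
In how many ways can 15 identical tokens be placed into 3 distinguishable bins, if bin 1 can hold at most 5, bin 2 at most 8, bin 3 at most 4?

Without the upper bounds there are C(17,2) = 136 ways to split 15 among 3 bins.
Subtract solutions that violate a single cap (substitute x_i' = x_i − (cap_i+1)): x_1 ≥ 6 gives C(11,2) = 55; x_2 ≥ 9 gives C(8,2) = 28; x_3 ≥ 5 gives C(12,2) = 66. Together 149.
Add back pairs where two caps are both exceeded: 1 + 15 + 3 = 19.
By inclusion–exclusion the count is 136 − 149 + 19 = 6.

6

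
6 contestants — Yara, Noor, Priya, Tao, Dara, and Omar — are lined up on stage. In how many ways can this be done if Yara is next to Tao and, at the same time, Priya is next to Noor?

96

Treat {Yara,Tao} as one block (2 orders) and {Priya,Noor} as another (2 orders).
That leaves 4 units to arrange: 2 × 2 × 4! = 4 × 24 = 96.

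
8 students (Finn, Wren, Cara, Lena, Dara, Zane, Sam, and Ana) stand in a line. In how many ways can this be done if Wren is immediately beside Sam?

Place the 6 others and the Wren-Sam pair as 7 objects in a line; the pair has 2 internal arrangements.
That gives 2 × 7! = 2 × 5040 = 10080.

10080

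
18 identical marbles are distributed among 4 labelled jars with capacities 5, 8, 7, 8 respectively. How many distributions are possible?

233

By stars and bars, unrestricted non-negative solutions to x_1+…+x_4 = 18 number C(18+3,3) = 1330.
Subtract solutions that violate a single cap (substitute x_i' = x_i − (cap_i+1)): x_1 ≥ 6 gives C(15,3) = 455; x_2 ≥ 9 gives C(12,3) = 220; x_3 ≥ 8 gives C(13,3) = 286; x_4 ≥ 9 gives C(12,3) = 220. Together 1181.
Add back pairs where two caps are both exceeded: 20 + 35 + 20 + 4 + 1 + 4 = 84.
By inclusion–exclusion the count is 1330 − 1181 + 84 = 233.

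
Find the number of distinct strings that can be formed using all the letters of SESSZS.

SESSZS has 6 letters with S appearing 4 times.
Dividing 6! = 720 by 4! = 24 for the repeated letters gives 30.

30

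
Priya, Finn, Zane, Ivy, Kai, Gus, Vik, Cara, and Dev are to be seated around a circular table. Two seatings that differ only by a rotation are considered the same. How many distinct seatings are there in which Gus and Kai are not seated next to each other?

Without the restriction there are (8)! = 40320 seatings.
Those with Gus next to Kai: fuse the pair into one unit and seat 8 units around a circle — 2·(7)! = 10080.
Subtracting, 40320 − 10080 = 30240.

30240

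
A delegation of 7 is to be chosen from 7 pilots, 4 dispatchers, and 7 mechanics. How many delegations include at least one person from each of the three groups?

27734

With no constraint there are C(18,7) = 31824 possible selections.
Subtract selections that omit an entire group: no pilots → C(11,7) = 330; no dispatchers → C(14,7) = 3432; no mechanics → C(11,7) = 330.
Add back selections omitting two groups (i.e. drawn from a single group): C(7,7) + C(4,7) + C(7,7) = 2.
By inclusion–exclusion: 31824 − 4092 + 2 = 27734.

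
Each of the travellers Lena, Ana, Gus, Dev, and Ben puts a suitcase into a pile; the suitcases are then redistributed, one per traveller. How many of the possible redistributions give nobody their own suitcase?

Count assignments avoiding every fixed point. For any j of the 5 travellers fixed to their own suitcase, the other 5−j can be arranged in (5−j)! ways.
By inclusion–exclusion this is Σ_{j=0}^{5} (−1)^j C(5,j)·(5−j)!.
Computing: 120 − 120 + 60 − 20 + 5 − 1 = 44.

44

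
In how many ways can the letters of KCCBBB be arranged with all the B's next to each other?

Treat the 3 copies of B as a single block. The multiset to arrange is then {BBB, C, C, K}, 4 items in all.
That gives (4)!/(2!) = 12 arrangements.

12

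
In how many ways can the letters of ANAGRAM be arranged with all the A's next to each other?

120

Treat the 3 copies of A as a single block. The multiset to arrange is then {AAA, G, M, N, R}, 5 items in all.
All 5 items are distinct, so there are (5)! = 120 arrangements.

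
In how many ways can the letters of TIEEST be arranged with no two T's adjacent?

120

There are 6!/(2!·2!) = 180 arrangements of TIEEST in total.
Arrangements with the T's together: treat TT as one letter, giving (5)!/(2!) = 60.
Subtracting, 180 − 60 = 120 arrangements keep the T's apart.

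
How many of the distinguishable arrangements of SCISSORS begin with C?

With the first slot taken by C, it remains to arrange the other 7 letters (SISSORS).
Those 7 letters have S appearing 4 times, giving (7)!/(4!) = 210.

210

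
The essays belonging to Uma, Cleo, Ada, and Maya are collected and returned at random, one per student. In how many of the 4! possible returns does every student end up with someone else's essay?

9

Count assignments avoiding every fixed point. For any j of the 4 students fixed to their own essay, the other 4−j can be arranged in (4−j)! ways.
By inclusion–exclusion this is Σ_{j=0}^{4} (−1)^j C(4,j)·(4−j)!.
Computing: 24 − 24 + 12 − 4 + 1 = 9.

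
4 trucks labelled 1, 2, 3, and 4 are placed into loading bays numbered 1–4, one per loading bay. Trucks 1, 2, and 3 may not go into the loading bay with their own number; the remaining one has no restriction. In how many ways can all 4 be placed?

Let Aᵢ (for i ∈ {1, 2, 3}) be the placements that put truck i in its forbidden loading bay. Any j of these fix j positions, leaving (4−j)! ways to fill the rest, and there are C(3,j) ways to pick which j.
By inclusion–exclusion, the number of valid placements is Σ_{j=0}^{3} (−1)^j C(3,j)·(4−j)!.
Computing: 24 − 18 + 6 − 1 = 11.

11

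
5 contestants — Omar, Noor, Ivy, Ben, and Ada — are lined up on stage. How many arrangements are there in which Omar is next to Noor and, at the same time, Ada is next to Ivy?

Treat {Omar,Noor} as one block (2 orders) and {Ada,Ivy} as another (2 orders).
That leaves 3 units to arrange: 2 × 2 × 3! = 4 × 6 = 24.

24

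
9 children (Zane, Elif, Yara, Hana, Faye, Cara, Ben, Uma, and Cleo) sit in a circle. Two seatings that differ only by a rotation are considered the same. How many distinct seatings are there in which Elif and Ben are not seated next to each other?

Without the restriction there are (8)! = 40320 seatings.
Seatings with Elif beside Ben: treat them as a block with 2 internal orders, giving 2 × (7)! = 10080.
Subtracting, 40320 − 10080 = 30240.

30240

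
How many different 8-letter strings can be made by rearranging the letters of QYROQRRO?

1680

Letter multiplicities in QYROQRRO: O×2, Q×2, R×3, Y×1.
Dividing 8! = 40320 by 3!·2!·2! = 24 for the repeated letters gives 1680.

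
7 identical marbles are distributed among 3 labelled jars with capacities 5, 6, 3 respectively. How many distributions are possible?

22

By stars and bars, unrestricted non-negative solutions to x_1+…+x_3 = 7 number C(7+2,2) = 36.
Subtract solutions that violate a single cap (substitute x_i' = x_i − (cap_i+1)): x_1 ≥ 6 gives C(3,2) = 3; x_2 ≥ 7 gives C(2,2) = 1; x_3 ≥ 4 gives C(5,2) = 10. Together 14.
No two caps can be exceeded simultaneously, so the pair terms are all 0.
By inclusion–exclusion the count is 36 − 14 + 0 = 22.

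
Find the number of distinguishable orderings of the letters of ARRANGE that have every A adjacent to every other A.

Treat the 2 copies of A as a single block. The multiset to arrange is then {AA, E, G, N, R, R}, 6 items in all.
That gives (6)!/(2!) = 360 arrangements.

360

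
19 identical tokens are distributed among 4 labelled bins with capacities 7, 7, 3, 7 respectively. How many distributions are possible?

52

By stars and bars, unrestricted non-negative solutions to x_1+…+x_4 = 19 number C(19+3,3) = 1540.
Subtract solutions that violate a single cap (substitute x_i' = x_i − (cap_i+1)): x_1 ≥ 8 gives C(14,3) = 364; x_2 ≥ 8 gives C(14,3) = 364; x_3 ≥ 4 gives C(18,3) = 816; x_4 ≥ 8 gives C(14,3) = 364. Together 1908.
Add back pairs where two caps are both exceeded: 20 + 120 + 20 + 120 + 20 + 120 = 420.
By inclusion–exclusion the count is 1540 − 1908 + 420 = 52.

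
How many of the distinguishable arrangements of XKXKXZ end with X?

With the last slot taken by X, it remains to arrange the other 5 letters (KXKXZ).
Those 5 letters have K appearing twice and X appearing twice, giving (5)!/(2!·2!) = 30.

30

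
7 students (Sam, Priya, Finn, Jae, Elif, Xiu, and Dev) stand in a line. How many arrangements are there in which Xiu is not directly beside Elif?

3600

Of the 7! = 5040 arrangements, those with Xiu and Elif adjacent number 2 × 6! = 1440 (treat the pair as a block with 2 internal orders).
Complementary counting: 5040 − 1440 = 3600.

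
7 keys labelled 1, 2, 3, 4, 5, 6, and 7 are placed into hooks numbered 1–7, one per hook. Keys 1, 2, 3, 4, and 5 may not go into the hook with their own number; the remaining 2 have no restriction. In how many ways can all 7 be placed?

2428

Let Aᵢ (for 1 ≤ i ≤ 5) be the placements that put key i in its forbidden hook. Any j of these fix j positions, leaving (7−j)! ways to fill the rest, and there are C(5,j) ways to pick which j.
By inclusion–exclusion, the number of valid placements is Σ_{j=0}^{5} (−1)^j C(5,j)·(7−j)!.
Computing: 5040 − 3600 + 1200 − 240 + 30 − 2 = 2428.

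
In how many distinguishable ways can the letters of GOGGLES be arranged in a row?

840

Letter multiplicities in GOGGLES: E×1, G×3, L×1, O×1, S×1.
Dividing 7! = 5040 by 3! = 6 for the repeated letters gives 840.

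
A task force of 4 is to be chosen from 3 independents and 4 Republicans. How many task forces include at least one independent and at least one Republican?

Unrestricted: C(7,4) = 35 ways to pick any 4 of the 7.
Subtract selections that omit an entire group: no independents → C(4,4) = 1; no Republicans → C(3,4) = 0.
Both groups omitted at once is impossible, so 35 − 1 = 34.

34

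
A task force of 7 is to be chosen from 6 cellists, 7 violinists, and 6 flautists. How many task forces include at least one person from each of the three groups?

46165

Total 7-person selections from all 19: C(19,7) = 50388.
Subtract selections that omit an entire group: no cellists → C(13,7) = 1716; no violinists → C(12,7) = 792; no flautists → C(13,7) = 1716.
Add back selections omitting two groups (i.e. drawn from a single group): C(6,7) + C(7,7) + C(6,7) = 1.
By inclusion–exclusion: 50388 − 4224 + 1 = 46165.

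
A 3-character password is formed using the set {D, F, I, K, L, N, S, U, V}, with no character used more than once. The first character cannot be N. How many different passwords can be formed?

448

The first character has 9−1 = 8 choices (anything except N).
The remaining 2 characters are filled from the other 8 symbols without repetition: 8 × 7 = 56.
Total: 8 × 56 = 448.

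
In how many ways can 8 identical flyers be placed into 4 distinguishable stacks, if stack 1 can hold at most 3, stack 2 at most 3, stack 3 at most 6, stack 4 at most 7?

91

Ignoring the caps, the number of non-negative solutions to x_1+…+x_4 = 8 is C(11,3) = 165.
Subtract solutions that violate a single cap (substitute x_i' = x_i − (cap_i+1)): x_1 ≥ 4 gives C(7,3) = 35; x_2 ≥ 4 gives C(7,3) = 35; x_3 ≥ 7 gives C(4,3) = 4; x_4 ≥ 8 gives C(3,3) = 1. Together 75.
Add back pairs where two caps are both exceeded: 1 + 0 + 0 + 0 + 0 + 0 = 1.
By inclusion–exclusion the count is 165 − 75 + 1 = 91.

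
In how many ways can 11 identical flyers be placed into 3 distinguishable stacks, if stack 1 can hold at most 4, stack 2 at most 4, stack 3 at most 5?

6

By stars and bars, unrestricted non-negative solutions to x_1+…+x_3 = 11 number C(11+2,2) = 78.
Subtract solutions that violate a single cap (substitute x_i' = x_i − (cap_i+1)): x_1 ≥ 5 gives C(8,2) = 28; x_2 ≥ 5 gives C(8,2) = 28; x_3 ≥ 6 gives C(7,2) = 21. Together 77.
Add back pairs where two caps are both exceeded: 3 + 1 + 1 = 5.
By inclusion–exclusion the count is 78 − 77 + 5 = 6.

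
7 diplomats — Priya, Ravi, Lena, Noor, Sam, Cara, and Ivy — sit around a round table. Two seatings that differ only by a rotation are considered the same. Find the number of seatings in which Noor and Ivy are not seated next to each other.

480

All circular seatings of 7 people number (6)! = 720.
Those with Noor next to Ivy: fuse the pair into one unit and seat 6 units around a circle — 2·(5)! = 240.
Subtracting, 720 − 240 = 480.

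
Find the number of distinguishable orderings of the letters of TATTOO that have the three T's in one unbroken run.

Treat the 3 copies of T as a single block. The multiset to arrange is then {TTT, A, O, O}, 4 items in all.
That gives (4)!/(2!) = 12 arrangements.

12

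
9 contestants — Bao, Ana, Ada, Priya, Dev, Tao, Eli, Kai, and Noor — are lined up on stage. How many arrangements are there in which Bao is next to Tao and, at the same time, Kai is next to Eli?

20160

Treat {Bao,Tao} as one block (2 orders) and {Kai,Eli} as another (2 orders).
That leaves 7 units to arrange: 2 × 2 × 7! = 4 × 5040 = 20160.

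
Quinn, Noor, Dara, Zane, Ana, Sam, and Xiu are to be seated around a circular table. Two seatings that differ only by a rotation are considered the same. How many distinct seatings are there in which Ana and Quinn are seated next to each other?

240

Glue Ana and Quinn into a block (2 internal orders). Seating 6 units around a circle gives (5)! arrangements.
So 2 × (5)! = 2 × 120 = 240.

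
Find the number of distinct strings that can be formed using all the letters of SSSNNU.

The 6 letters of SSSNNU have repeats: N appearing twice and S appearing 3 times.
So there are 6! / (3!·2!) = 60 distinguishable arrangements.

60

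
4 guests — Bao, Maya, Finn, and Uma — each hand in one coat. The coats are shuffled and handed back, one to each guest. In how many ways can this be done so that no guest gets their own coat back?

9

Let Aᵢ be the assignments in which guest i gets their own coat. We want the size of the complement of A₁∪…∪A_4.
By inclusion–exclusion this is Σ_{j=0}^{4} (−1)^j C(4,j)·(4−j)!.
Computing: 24 − 24 + 12 − 4 + 1 = 9.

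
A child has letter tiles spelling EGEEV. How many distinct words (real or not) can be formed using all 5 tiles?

Letter multiplicities in EGEEV: E×3, G×1, V×1.
Dividing 5! = 120 by 3! = 6 for the repeated letters gives 20.

20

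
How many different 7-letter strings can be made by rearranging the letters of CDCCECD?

CDCCECD has 7 letters with C appearing 4 times and D appearing twice.
So there are 7! / (4!·2!) = 105 distinguishable arrangements.

105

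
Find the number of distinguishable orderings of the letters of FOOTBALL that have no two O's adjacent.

There are 8!/(2!·2!) = 10080 arrangements of FOOTBALL in total.
Arrangements with the O's together: treat OO as one letter, giving (7)!/(2!) = 2520.
Hence 10080 − 2520 = 7560.

7560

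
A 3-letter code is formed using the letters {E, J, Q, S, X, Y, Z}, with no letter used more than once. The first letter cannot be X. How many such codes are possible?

180

The first letter has 7−1 = 6 choices (anything except X).
The remaining 2 letters are filled from the other 6 symbols without repetition: 6 × 5 = 30.
Total: 6 × 30 = 180.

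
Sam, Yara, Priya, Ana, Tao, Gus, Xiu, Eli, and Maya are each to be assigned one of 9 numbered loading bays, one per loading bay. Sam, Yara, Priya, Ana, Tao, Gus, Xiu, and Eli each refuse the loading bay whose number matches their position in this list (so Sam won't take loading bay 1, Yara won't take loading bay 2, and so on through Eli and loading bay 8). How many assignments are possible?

148329

Let Aᵢ (for 1 ≤ i ≤ 8) be the placements that put person i in their forbidden loading bay. Any j of these fix j positions, leaving (9−j)! ways to fill the rest, and there are C(8,j) ways to pick which j.
By inclusion–exclusion, the number of valid placements is Σ_{j=0}^{8} (−1)^j C(8,j)·(9−j)!.
Computing: 362880 − 322560 + 141120 − 40320 + 8400 − 1344 + 168 − 16 + 1 = 148329.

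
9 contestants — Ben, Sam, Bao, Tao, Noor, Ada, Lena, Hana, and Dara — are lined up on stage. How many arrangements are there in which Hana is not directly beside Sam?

Of the 9! = 362880 arrangements, those with Hana and Sam adjacent number 2 × 8! = 80640 (treat the pair as a block with 2 internal orders).
Complementary counting: 362880 − 80640 = 282240.

282240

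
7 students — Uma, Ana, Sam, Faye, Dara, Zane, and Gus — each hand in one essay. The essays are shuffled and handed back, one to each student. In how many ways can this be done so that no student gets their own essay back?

1854

This is the derangement count D_7: permutations of 7 items with no fixed point.
By inclusion–exclusion this is Σ_{j=0}^{7} (−1)^j C(7,j)·(7−j)!.
Computing: 5040 − 5040 + 2520 − 840 + 210 − 42 + 7 − 1 = 1854.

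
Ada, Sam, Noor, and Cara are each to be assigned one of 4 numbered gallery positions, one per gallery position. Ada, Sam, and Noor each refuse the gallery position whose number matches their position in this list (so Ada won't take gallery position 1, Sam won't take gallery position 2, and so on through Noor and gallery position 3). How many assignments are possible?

Let Aᵢ (for i ∈ {1, 2, 3}) be the placements that put person i in their forbidden gallery position. Any j of these fix j positions, leaving (4−j)! ways to fill the rest, and there are C(3,j) ways to pick which j.
By inclusion–exclusion, the number of valid placements is Σ_{j=0}^{3} (−1)^j C(3,j)·(4−j)!.
Computing: 24 − 18 + 6 − 1 = 11.

11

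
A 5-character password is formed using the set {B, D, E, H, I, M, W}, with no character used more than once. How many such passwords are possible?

Choose and order 5 of the 7 symbols: the first character has 7 options, the next 6, and so on down to 3.
That product is 7 × 6 × 5 × 4 × 3 = 2520.

2520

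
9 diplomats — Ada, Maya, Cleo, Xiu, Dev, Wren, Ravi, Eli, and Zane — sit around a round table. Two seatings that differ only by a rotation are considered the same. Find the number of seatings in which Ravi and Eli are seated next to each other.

Treat {Ravi, Eli} as one unit (2 internal orders) and seat the resulting 8 units around the table: (7)! circular arrangements.
So 2 × (7)! = 2 × 5040 = 10080.

10080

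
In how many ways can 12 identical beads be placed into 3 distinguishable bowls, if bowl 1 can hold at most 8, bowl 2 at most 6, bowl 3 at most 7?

45

Ignoring the caps, the number of non-negative solutions to x_1+…+x_3 = 12 is C(14,2) = 91.
Subtract solutions that violate a single cap (substitute x_i' = x_i − (cap_i+1)): x_1 ≥ 9 gives C(5,2) = 10; x_2 ≥ 7 gives C(7,2) = 21; x_3 ≥ 8 gives C(6,2) = 15. Together 46.
No two caps can be exceeded simultaneously, so the pair terms are all 0.
By inclusion–exclusion the count is 91 − 46 + 0 = 45.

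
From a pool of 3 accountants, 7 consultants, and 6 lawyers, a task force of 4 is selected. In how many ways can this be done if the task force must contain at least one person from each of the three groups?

Total 4-person selections from all 16: C(16,4) = 1820.
Selections missing a whole group: no accountants → C(13,4) = 715; no consultants → C(9,4) = 126; no lawyers → C(10,4) = 210.
Add back selections omitting two groups (i.e. drawn from a single group): C(3,4) + C(7,4) + C(6,4) = 50.
By inclusion–exclusion: 1820 − 1051 + 50 = 819.

819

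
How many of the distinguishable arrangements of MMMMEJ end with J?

With the last slot taken by J, it remains to arrange the other 5 letters (MMMME).
Those 5 letters have M appearing 4 times, giving (5)!/(4!) = 5.

5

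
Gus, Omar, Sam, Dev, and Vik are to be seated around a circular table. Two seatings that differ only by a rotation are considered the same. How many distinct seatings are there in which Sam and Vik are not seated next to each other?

Without the restriction there are (4)! = 24 seatings.
Those with Sam next to Vik: fuse the pair into one unit and seat 4 units around a circle — 2·(3)! = 12.
Subtracting, 24 − 12 = 12.

12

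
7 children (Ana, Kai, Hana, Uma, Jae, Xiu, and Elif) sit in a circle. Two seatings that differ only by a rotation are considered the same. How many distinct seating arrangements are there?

Around a circle, 7 distinct people have 7!/7 = (6)! = 720 rotationally distinct seatings.

720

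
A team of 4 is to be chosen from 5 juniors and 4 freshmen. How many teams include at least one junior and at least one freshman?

With no constraint there are C(9,4) = 126 possible selections.
Selections missing a whole group: no juniors → C(4,4) = 1; no freshmen → C(5,4) = 5.
Both groups omitted at once is impossible, so 126 − 6 = 120.

120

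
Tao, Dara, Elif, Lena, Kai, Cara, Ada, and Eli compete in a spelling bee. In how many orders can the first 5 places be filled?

There are 8 choices for 1st place, 7 for 2nd, and so on down to 4 for position 5.
That gives 8 × 7 × 6 × 5 × 4 = 6720.

6720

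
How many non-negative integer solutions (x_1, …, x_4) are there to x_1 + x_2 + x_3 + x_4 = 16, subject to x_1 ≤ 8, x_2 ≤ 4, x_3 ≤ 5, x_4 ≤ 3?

34

Ignoring the caps, the number of non-negative solutions to x_1+…+x_4 = 16 is C(19,3) = 969.
Subtract solutions that violate a single cap (substitute x_i' = x_i − (cap_i+1)): x_1 ≥ 9 gives C(10,3) = 120; x_2 ≥ 5 gives C(14,3) = 364; x_3 ≥ 6 gives C(13,3) = 286; x_4 ≥ 4 gives C(15,3) = 455. Together 1225.
Add back pairs where two caps are both exceeded: 10 + 4 + 20 + 56 + 120 + 84 = 294.
Subtract triples: 0 + 0 + 0 + 4 = 4.
By inclusion–exclusion the count is 969 − 1225 + 294 − 4 = 34.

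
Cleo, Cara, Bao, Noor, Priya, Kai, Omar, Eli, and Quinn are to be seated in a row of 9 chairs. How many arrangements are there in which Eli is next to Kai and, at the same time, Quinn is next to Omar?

Treat {Eli,Kai} as one block (2 orders) and {Quinn,Omar} as another (2 orders).
That leaves 7 units to arrange: 2 × 2 × 7! = 4 × 5040 = 20160.

20160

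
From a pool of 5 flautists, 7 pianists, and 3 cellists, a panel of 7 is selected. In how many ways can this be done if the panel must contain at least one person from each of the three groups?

5516

Unrestricted: C(15,7) = 6435 ways to pick any 7 of the 15.
Subtract selections that omit an entire group: no flautists → C(10,7) = 120; no pianists → C(8,7) = 8; no cellists → C(12,7) = 792.
Add back selections omitting two groups (i.e. drawn from a single group): C(5,7) + C(7,7) + C(3,7) = 1.
By inclusion–exclusion: 6435 − 920 + 1 = 5516.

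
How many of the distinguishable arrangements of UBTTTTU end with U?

30

With the last slot taken by U, it remains to arrange the other 6 letters (BTTTTU).
Those 6 letters have T appearing 4 times, giving (6)!/(4!) = 30.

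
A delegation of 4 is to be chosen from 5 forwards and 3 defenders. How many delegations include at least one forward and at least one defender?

Unrestricted: C(8,4) = 70 ways to pick any 4 of the 8.
Subtract selections that omit an entire group: no forwards → C(3,4) = 0; no defenders → C(5,4) = 5.
Both groups omitted at once is impossible, so 70 − 5 = 65.

65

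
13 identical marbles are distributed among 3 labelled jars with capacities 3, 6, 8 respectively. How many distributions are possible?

Ignoring the caps, the number of non-negative solutions to x_1+…+x_3 = 13 is C(15,2) = 105.
Subtract solutions that violate a single cap (substitute x_i' = x_i − (cap_i+1)): x_1 ≥ 4 gives C(11,2) = 55; x_2 ≥ 7 gives C(8,2) = 28; x_3 ≥ 9 gives C(6,2) = 15. Together 98.
Add back pairs where two caps are both exceeded: 6 + 1 + 0 = 7.
By inclusion–exclusion the count is 105 − 98 + 7 = 14.

14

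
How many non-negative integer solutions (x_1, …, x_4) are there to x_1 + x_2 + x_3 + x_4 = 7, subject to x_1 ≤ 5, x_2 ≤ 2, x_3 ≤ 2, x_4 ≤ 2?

By stars and bars, unrestricted non-negative solutions to x_1+…+x_4 = 7 number C(7+3,3) = 120.
Subtract solutions that violate a single cap (substitute x_i' = x_i − (cap_i+1)): x_1 ≥ 6 gives C(4,3) = 4; x_2 ≥ 3 gives C(7,3) = 35; x_3 ≥ 3 gives C(7,3) = 35; x_4 ≥ 3 gives C(7,3) = 35. Together 109.
Add back pairs where two caps are both exceeded: 0 + 0 + 0 + 4 + 4 + 4 = 12.
By inclusion–exclusion the count is 120 − 109 + 12 = 23.

23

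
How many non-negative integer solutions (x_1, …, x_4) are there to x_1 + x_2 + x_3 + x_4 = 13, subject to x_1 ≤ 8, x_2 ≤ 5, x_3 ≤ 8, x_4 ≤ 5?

Without the upper bounds there are C(16,3) = 560 ways to split 13 among 4 variables.
Subtract solutions that violate a single cap (substitute x_i' = x_i − (cap_i+1)): x_1 ≥ 9 gives C(7,3) = 35; x_2 ≥ 6 gives C(10,3) = 120; x_3 ≥ 9 gives C(7,3) = 35; x_4 ≥ 6 gives C(10,3) = 120. Together 310.
Add back pairs where two caps are both exceeded: 0 + 0 + 0 + 0 + 4 + 0 = 4.
By inclusion–exclusion the count is 560 − 310 + 4 = 254.

254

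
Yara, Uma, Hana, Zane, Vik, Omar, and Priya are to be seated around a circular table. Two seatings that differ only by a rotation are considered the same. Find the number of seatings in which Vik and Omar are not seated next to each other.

All circular seatings of 7 people number (6)! = 720.
Those with Vik next to Omar: fuse the pair into one unit and seat 6 units around a circle — 2·(5)! = 240.
Subtracting, 720 − 240 = 480.

480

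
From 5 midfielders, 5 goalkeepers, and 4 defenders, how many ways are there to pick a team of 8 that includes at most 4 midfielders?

2919

Split by how many midfielders are chosen (0 through 4).
Sum: C(5,0)·C(9,8) + C(5,1)·C(9,7) + C(5,2)·C(9,6) + C(5,3)·C(9,5) + C(5,4)·C(9,4) = 9 + 180 + 840 + 1260 + 630 = 2919.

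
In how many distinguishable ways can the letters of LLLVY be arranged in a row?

Letter multiplicities in LLLVY: L×3, V×1, Y×1.
Dividing 5! = 120 by 3! = 6 for the repeated letters gives 20.

20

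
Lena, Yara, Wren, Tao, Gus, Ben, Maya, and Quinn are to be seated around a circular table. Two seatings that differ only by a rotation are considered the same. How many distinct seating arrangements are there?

5040

Seat Lena anywhere (absorbing the rotational symmetry), then permute the other 7: (7)! = 5040.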